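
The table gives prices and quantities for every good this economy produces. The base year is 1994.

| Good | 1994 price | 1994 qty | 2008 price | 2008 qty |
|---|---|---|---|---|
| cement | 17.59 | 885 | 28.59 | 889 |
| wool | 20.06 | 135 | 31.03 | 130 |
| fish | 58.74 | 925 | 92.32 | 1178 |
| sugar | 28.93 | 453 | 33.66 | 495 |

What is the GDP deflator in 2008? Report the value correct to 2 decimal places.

Nominal GDP 2008 = 28.59·889 + 31.03·130 + 92.32·1178 + 33.66·495 = 154865.07.
Real GDP 2008 (at 1994 prices) = 17.59·889 + 20.06·130 + 58.74·1178 + 28.93·495 = 101761.38.
Deflator = Nominal/Real × 100 = 154865.07/101761.38 × 100 = 152.185.

152.18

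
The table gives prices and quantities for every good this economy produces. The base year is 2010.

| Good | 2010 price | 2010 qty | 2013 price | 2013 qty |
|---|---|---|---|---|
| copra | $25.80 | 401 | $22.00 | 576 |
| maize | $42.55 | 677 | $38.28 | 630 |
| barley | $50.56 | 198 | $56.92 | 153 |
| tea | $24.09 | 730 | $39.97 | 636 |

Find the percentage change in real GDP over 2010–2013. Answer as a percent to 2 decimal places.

Real GDP 2010 = Nominal GDP 2010 = 25.80·401 + 42.55·677 + 50.56·198 + 24.09·730 = 66748.73.
Real GDP 2013 (at 2010 prices) = 25.80·576 + 42.55·630 + 50.56·153 + 24.09·636 = 64724.22.
Real growth = 64724.22/66748.73 − 1 = -0.0303.

-3.03%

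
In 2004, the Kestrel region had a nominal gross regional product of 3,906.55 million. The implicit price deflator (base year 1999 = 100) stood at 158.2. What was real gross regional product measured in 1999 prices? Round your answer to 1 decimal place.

Real gross regional product = Nominal / (implicit price deflator/100) = 3906.55 / 1.582 = 2469.37.

2,469.4 million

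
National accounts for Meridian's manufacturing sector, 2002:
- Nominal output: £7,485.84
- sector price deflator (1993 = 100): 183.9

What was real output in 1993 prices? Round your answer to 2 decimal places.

Real output = Nominal / (sector price deflator/100) = 7485.84 / 1.839 = 4070.60.

£4,070.60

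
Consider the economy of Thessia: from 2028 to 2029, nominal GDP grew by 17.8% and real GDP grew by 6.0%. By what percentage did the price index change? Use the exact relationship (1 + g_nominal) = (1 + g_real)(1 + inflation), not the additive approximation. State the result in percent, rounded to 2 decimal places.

11.13%

(1 + g_nom) = (1 + g_real)(1 + π), so π = 1.1780 / 1.0600 − 1 = 0.11132.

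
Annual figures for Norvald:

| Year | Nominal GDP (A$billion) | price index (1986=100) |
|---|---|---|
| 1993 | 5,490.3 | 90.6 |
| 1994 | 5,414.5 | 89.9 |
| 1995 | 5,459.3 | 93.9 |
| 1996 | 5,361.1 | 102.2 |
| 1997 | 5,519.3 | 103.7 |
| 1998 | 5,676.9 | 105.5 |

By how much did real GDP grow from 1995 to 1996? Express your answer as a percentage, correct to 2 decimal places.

Real GDP 1995 = 5459.3/0.939 = 5813.95.
Real GDP 1996 = 5361.1/1.022 = 5245.69.
Change = 5245.69/5813.95 − 1 = -0.0977.

-9.77%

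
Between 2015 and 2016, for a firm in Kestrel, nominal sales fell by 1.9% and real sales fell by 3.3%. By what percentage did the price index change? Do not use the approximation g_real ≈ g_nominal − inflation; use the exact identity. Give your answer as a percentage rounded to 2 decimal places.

(1 + g_nom) = (1 + g_real)(1 + π), so π = 0.9810 / 0.9670 − 1 = 0.01448.

1.45%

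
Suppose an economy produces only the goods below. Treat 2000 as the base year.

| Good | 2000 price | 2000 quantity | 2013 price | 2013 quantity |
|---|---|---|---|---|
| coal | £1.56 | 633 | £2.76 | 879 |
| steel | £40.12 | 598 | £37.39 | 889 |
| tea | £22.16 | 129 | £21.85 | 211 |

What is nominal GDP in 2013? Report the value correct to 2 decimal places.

Nominal GDP 2013 = Σ (p_2013 × q_2013) = 2.76·879 + 37.39·889 + 21.85·211 = 40276.10.

£40276.10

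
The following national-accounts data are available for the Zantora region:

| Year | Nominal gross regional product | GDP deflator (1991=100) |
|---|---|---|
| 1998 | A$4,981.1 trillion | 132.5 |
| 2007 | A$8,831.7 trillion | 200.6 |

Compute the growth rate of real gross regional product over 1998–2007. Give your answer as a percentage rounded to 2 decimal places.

Real gross regional product 1998 = 4981.1 / 1.325 = 3759.32.
Real gross regional product 2007 = 8831.7 / 2.006 = 4402.64.
Real growth = 4402.64 / 3759.32 − 1 = 0.1711.

17.11%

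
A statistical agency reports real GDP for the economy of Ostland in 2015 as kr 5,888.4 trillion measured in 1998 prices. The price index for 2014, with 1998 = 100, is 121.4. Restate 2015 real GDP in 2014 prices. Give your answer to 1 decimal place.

Real GDP in 2014 prices = Real GDP in 1998 prices × (P_2014/P_1998) = 5888.4 × 1.214 = 7148.52.

kr 7,148.5 trillion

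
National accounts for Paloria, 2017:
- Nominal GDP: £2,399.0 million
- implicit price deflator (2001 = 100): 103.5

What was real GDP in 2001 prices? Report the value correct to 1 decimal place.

£2,317.9 million

Real GDP = Nominal / (implicit price deflator/100) = 2399.0 / 1.035 = 2317.87.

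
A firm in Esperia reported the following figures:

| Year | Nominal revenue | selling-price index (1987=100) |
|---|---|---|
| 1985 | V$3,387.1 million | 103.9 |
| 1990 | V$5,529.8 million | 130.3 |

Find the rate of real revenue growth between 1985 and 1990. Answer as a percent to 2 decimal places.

30.18%

Real revenue 1985 = 3387.1 / 1.039 = 3259.96.
Real revenue 1990 = 5529.8 / 1.303 = 4243.90.
Real growth = 4243.90 / 3259.96 − 1 = 0.3018.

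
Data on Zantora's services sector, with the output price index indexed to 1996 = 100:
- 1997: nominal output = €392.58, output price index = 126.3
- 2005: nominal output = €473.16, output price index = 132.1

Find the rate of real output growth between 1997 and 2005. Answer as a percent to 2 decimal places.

15.23%

Real output 1997 = 392.58 / 1.263 = 310.83.
Real output 2005 = 473.16 / 1.321 = 358.18.
Real growth = 358.18 / 310.83 − 1 = 0.1523.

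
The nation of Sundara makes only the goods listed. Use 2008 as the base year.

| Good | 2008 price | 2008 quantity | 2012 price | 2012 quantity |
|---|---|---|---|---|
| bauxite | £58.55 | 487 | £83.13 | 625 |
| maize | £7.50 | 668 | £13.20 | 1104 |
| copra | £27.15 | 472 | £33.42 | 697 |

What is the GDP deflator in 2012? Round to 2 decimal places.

Nominal GDP 2012 = 83.13·625 + 13.20·1104 + 33.42·697 = 89822.79.
Real GDP 2012 (at 2008 prices) = 58.55·625 + 7.50·1104 + 27.15·697 = 63797.30.
Deflator = Nominal/Real × 100 = 89822.79/63797.30 × 100 = 140.794.

140.79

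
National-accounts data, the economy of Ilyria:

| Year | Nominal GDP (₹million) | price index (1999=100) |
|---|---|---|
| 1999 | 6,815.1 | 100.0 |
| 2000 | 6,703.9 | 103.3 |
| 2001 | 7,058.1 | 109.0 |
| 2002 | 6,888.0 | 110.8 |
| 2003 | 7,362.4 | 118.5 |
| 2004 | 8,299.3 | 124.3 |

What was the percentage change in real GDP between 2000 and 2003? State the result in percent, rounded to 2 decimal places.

-4.26%

Real GDP 2000 = 6703.9/1.033 = 6489.74.
Real GDP 2003 = 7362.4/1.185 = 6213.00.
Change = 6213.00/6489.74 − 1 = -0.0426.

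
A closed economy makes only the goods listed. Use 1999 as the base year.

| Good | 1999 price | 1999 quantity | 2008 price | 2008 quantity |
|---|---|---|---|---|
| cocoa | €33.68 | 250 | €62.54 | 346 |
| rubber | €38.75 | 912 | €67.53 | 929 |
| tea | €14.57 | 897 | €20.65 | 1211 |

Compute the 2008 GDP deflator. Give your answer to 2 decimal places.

167.52

Nominal GDP 2008 = 62.54·346 + 67.53·929 + 20.65·1211 = 109381.36.
Real GDP 2008 (at 1999 prices) = 33.68·346 + 38.75·929 + 14.57·1211 = 65296.30.
Deflator = Nominal/Real × 100 = 109381.36/65296.30 × 100 = 167.515.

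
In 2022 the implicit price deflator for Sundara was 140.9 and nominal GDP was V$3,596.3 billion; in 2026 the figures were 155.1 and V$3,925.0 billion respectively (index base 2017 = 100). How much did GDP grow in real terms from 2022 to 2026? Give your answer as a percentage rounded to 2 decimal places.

-0.85%

Deflate each year: 2022 → 3596.3/1.409 = 2552.38; 2026 → 3925.0/1.551 = 2530.63.
So real GDP changed by 2530.63/2552.38 − 1 = -0.0085, i.e. -0.85%.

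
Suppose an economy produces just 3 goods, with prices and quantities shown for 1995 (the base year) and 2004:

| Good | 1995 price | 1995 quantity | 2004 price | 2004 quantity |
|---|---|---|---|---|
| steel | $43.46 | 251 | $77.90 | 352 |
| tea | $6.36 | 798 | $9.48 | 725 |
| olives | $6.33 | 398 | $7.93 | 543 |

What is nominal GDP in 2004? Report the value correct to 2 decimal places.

$38599.79

Nominal GDP 2004 = Σ (p_2004 × q_2004) = 77.90·352 + 9.48·725 + 7.93·543 = 38599.79.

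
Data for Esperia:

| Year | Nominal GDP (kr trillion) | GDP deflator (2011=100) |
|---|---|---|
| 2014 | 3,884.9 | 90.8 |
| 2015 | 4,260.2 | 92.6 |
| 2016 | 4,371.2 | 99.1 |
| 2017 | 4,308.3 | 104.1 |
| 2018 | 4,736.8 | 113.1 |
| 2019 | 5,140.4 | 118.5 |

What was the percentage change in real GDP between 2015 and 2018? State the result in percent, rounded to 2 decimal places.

Real GDP 2015 = 4260.2/0.926 = 4600.65.
Real GDP 2018 = 4736.8/1.131 = 4188.15.
Change = 4188.15/4600.65 − 1 = -0.0897.

-8.97%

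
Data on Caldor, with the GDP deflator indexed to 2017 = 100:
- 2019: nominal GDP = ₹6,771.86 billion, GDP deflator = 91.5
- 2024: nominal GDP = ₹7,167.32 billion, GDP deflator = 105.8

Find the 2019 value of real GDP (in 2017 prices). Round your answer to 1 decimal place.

Real GDP = Nominal / (GDP deflator/100) = 6771.86 / 0.915 = 7400.94.

₹7,400.9 billion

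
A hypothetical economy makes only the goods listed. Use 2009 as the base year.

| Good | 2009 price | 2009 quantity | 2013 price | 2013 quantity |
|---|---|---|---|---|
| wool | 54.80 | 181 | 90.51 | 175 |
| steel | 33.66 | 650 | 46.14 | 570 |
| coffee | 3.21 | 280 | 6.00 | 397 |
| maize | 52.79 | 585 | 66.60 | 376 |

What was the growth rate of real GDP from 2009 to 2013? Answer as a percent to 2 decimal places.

-21.52%

Real GDP 2009 = Nominal GDP 2009 = 54.80·181 + 33.66·650 + 3.21·280 + 52.79·585 = 63578.75.
Real GDP 2013 (at 2009 prices) = 54.80·175 + 33.66·570 + 3.21·397 + 52.79·376 = 49899.61.
Real growth = 49899.61/63578.75 − 1 = -0.2152.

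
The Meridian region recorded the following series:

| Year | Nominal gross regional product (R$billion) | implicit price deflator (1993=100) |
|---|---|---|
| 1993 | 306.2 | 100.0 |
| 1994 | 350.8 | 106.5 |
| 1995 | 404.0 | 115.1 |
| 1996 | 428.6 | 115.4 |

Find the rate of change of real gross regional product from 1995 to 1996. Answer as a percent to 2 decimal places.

5.81%

Real gross regional product 1995 = 404.0/1.151 = 351.00.
Real gross regional product 1996 = 428.6/1.154 = 371.40.
Change = 371.40/351.00 − 1 = 0.0581.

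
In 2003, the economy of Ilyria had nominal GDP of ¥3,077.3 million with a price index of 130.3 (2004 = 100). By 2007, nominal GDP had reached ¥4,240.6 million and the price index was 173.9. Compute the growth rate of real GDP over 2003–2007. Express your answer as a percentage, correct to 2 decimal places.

Real GDP 2003 = 3077.3 / 1.303 = 2361.70.
Real GDP 2007 = 4240.6 / 1.739 = 2438.53.
Real growth = 2438.53 / 2361.70 − 1 = 0.0325.

3.25%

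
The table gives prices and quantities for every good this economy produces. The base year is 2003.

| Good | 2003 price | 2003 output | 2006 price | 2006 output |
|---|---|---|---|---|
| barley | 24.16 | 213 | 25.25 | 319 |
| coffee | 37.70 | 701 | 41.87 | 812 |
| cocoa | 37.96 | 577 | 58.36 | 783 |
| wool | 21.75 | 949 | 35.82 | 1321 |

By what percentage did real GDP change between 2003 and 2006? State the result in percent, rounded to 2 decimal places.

Real GDP 2003 = Nominal GDP 2003 = 24.16·213 + 37.70·701 + 37.96·577 + 21.75·949 = 74117.45.
Real GDP 2006 (at 2003 prices) = 24.16·319 + 37.70·812 + 37.96·783 + 21.75·1321 = 96773.87.
Real growth = 96773.87/74117.45 − 1 = 0.3057.

30.57%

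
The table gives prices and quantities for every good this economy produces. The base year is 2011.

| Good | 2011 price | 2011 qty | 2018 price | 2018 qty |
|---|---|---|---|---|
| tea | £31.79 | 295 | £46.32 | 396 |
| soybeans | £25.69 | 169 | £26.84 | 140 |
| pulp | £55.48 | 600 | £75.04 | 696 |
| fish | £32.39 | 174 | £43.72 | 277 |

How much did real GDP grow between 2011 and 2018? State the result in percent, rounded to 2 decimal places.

21.14%

Real GDP 2011 = Nominal GDP 2011 = 31.79·295 + 25.69·169 + 55.48·600 + 32.39·174 = 52643.52.
Real GDP 2018 (at 2011 prices) = 31.79·396 + 25.69·140 + 55.48·696 + 32.39·277 = 63771.55.
Real growth = 63771.55/52643.52 − 1 = 0.2114.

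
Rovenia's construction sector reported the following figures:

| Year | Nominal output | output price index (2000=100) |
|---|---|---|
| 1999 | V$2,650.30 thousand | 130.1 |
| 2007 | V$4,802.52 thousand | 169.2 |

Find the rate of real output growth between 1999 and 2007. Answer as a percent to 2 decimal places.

39.33%

Deflate each year: 1999 → 2650.30/1.301 = 2037.13; 2007 → 4802.52/1.692 = 2838.37.
So real output changed by 2838.37/2037.13 − 1 = 0.3933, i.e. 39.33%.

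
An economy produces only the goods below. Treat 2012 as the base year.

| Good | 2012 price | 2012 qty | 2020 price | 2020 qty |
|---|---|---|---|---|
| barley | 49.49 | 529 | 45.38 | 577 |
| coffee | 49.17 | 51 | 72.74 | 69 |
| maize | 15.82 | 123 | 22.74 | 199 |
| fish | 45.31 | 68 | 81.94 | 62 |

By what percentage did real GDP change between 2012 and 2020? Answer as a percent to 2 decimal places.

Real GDP 2012 = Nominal GDP 2012 = 49.49·529 + 49.17·51 + 15.82·123 + 45.31·68 = 33714.82.
Real GDP 2020 (at 2012 prices) = 49.49·577 + 49.17·69 + 15.82·199 + 45.31·62 = 37905.86.
Real growth = 37905.86/33714.82 − 1 = 0.1243.

12.43%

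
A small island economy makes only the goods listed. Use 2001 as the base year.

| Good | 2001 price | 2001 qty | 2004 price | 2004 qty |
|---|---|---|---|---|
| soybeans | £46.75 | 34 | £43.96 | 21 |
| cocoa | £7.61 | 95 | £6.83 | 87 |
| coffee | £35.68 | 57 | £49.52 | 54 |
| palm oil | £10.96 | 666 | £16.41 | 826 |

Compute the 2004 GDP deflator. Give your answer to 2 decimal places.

140.58

Nominal GDP 2004 = 43.96·21 + 6.83·87 + 49.52·54 + 16.41·826 = 17746.11.
Real GDP 2004 (at 2001 prices) = 46.75·21 + 7.61·87 + 35.68·54 + 10.96·826 = 12623.50.
Deflator = Nominal/Real × 100 = 17746.11/12623.50 × 100 = 140.580.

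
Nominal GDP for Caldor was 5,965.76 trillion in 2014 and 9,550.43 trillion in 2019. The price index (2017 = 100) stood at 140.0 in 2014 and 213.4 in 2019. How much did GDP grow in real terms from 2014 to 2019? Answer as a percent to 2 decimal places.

5.02%

Real GDP 2014 = 5965.76 / 1.400 = 4261.26.
Real GDP 2019 = 9550.43 / 2.134 = 4475.37.
Real growth = 4475.37 / 4261.26 − 1 = 0.0502.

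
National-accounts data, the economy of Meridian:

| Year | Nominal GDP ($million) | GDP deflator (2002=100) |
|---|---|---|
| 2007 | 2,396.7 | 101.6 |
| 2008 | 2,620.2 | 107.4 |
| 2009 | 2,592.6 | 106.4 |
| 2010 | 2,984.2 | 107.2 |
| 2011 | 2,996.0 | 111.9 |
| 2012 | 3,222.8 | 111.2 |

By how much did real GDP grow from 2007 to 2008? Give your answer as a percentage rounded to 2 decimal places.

3.42%

Real GDP 2007 = 2396.7/1.016 = 2358.96.
Real GDP 2008 = 2620.2/1.074 = 2439.66.
Change = 2439.66/2358.96 − 1 = 0.0342.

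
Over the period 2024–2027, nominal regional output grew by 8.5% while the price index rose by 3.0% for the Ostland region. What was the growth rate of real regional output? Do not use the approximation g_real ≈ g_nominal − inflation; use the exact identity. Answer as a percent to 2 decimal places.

5.34%

(1 + g_nom) = (1 + g_real)(1 + π), so g_real = 1.0850 / 1.0300 − 1 = 0.05340.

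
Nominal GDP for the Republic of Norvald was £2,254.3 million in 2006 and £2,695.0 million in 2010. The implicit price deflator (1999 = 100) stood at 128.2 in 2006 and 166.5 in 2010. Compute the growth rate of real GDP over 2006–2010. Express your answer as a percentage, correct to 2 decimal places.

Real GDP 2006 = 2254.3 / 1.282 = 1758.42.
Real GDP 2010 = 2695.0 / 1.665 = 1618.62.
Real growth = 1618.62 / 1758.42 − 1 = -0.0795.

-7.95%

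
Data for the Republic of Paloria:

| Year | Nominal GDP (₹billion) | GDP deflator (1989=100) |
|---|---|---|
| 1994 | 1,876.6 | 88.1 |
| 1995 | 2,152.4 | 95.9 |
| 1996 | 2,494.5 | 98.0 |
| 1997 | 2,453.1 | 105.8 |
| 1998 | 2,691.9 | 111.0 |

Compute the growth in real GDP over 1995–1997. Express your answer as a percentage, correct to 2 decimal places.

3.31%

Real GDP 1995 = 2152.4/0.959 = 2244.42.
Real GDP 1997 = 2453.1/1.058 = 2318.62.
Change = 2318.62/2244.42 − 1 = 0.0331.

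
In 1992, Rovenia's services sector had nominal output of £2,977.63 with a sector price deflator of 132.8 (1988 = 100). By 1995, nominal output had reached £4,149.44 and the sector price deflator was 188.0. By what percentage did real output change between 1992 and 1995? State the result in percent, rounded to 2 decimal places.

-1.56%

Deflate each year: 1992 → 2977.63/1.328 = 2242.19; 1995 → 4149.44/1.880 = 2207.15.
So real output changed by 2207.15/2242.19 − 1 = -0.0156, i.e. -1.56%.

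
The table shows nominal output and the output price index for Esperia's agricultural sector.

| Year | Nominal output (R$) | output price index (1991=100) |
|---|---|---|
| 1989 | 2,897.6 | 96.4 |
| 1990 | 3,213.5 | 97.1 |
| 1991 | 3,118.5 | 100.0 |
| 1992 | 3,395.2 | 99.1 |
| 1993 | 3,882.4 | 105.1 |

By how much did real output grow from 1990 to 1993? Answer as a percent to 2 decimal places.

Real output 1990 = 3213.5/0.971 = 3309.47.
Real output 1993 = 3882.4/1.051 = 3694.01.
Change = 3694.01/3309.47 − 1 = 0.1162.

11.62%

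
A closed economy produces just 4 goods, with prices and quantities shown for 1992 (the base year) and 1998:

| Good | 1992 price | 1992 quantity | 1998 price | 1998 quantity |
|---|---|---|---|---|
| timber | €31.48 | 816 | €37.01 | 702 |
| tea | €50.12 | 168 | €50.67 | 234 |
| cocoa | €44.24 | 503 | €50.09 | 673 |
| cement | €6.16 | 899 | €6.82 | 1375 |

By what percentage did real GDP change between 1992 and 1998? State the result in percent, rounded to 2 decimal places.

Real GDP 1992 = Nominal GDP 1992 = 31.48·816 + 50.12·168 + 44.24·503 + 6.16·899 = 61898.40.
Real GDP 1998 (at 1992 prices) = 31.48·702 + 50.12·234 + 44.24·673 + 6.16·1375 = 72070.56.
Real growth = 72070.56/61898.40 − 1 = 0.1643.

16.43%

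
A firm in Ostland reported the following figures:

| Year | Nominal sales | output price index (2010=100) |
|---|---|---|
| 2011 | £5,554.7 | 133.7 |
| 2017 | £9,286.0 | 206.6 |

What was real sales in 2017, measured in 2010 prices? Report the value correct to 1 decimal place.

Real sales = Nominal / (output price index/100) = 9286.0 / 2.066 = 4494.68.

£4,494.7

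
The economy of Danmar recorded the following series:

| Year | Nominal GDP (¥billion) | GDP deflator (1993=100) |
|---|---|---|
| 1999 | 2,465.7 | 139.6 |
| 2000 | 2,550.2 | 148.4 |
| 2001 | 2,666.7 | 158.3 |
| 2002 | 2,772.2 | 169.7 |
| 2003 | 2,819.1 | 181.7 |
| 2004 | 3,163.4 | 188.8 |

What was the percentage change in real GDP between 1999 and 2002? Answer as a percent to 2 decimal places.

Real GDP 1999 = 2465.7/1.396 = 1766.26.
Real GDP 2002 = 2772.2/1.697 = 1633.59.
Change = 1633.59/1766.26 − 1 = -0.0751.

-7.51%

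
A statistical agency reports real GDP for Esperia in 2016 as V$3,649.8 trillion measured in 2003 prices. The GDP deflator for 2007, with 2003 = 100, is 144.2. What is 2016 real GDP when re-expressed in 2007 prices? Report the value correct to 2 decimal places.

V$5,263.01 trillion

Real GDP in 2007 prices = Real GDP in 2003 prices × (P_2007/P_2003) = 3649.8 × 1.442 = 5263.01.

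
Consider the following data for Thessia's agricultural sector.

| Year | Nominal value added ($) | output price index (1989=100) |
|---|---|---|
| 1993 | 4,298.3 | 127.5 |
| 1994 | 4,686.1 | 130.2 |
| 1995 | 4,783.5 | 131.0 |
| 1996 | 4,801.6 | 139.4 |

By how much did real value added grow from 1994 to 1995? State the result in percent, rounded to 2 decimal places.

1.46%

Real value added 1994 = 4686.1/1.302 = 3599.16.
Real value added 1995 = 4783.5/1.310 = 3651.53.
Change = 3651.53/3599.16 − 1 = 0.0146.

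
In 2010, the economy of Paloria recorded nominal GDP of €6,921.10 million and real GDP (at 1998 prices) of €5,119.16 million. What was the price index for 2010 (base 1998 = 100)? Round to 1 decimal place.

price index = (Nominal / Real) × 100 = 6921.10 / 5119.16 × 100 = 135.20.

135.2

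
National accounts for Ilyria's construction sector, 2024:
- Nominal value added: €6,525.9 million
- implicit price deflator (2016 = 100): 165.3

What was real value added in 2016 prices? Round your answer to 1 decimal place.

€3,947.9 million

Real value added = Nominal / (implicit price deflator/100) = 6525.9 / 1.653 = 3947.91.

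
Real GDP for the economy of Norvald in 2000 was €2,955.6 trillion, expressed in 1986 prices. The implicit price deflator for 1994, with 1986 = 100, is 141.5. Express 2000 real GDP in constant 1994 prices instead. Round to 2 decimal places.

Real GDP in 1994 prices = Real GDP in 1986 prices × (P_1994/P_1986) = 2955.6 × 1.415 = 4182.17.

€4,182.17 trillion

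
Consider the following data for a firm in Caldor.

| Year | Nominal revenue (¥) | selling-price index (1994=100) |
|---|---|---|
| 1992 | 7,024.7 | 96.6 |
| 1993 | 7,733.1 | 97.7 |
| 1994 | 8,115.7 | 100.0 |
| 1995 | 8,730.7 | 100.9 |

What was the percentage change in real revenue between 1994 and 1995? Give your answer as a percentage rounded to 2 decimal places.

Real revenue 1994 = 8115.7/1.000 = 8115.70.
Real revenue 1995 = 8730.7/1.009 = 8652.82.
Change = 8652.82/8115.70 − 1 = 0.0662.

6.62%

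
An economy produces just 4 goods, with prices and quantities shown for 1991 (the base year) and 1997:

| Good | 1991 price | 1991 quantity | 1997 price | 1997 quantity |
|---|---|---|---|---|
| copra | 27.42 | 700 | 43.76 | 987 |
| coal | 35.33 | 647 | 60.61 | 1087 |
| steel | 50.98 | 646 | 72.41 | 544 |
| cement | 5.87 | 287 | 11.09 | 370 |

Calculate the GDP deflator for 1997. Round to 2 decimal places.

Nominal GDP 1997 = 43.76·987 + 60.61·1087 + 72.41·544 + 11.09·370 = 152568.53.
Real GDP 1997 (at 1991 prices) = 27.42·987 + 35.33·1087 + 50.98·544 + 5.87·370 = 95372.27.
Deflator = Nominal/Real × 100 = 152568.53/95372.27 × 100 = 159.972.

159.97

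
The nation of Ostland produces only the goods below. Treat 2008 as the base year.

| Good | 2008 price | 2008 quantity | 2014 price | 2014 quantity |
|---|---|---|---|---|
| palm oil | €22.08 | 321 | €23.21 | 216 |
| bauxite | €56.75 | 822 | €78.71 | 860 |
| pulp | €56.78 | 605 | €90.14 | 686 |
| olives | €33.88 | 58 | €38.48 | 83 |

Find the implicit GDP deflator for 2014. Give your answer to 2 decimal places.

Nominal GDP 2014 = 23.21·216 + 78.71·860 + 90.14·686 + 38.48·83 = 137733.84.
Real GDP 2014 (at 2008 prices) = 22.08·216 + 56.75·860 + 56.78·686 + 33.88·83 = 95337.40.
Deflator = Nominal/Real × 100 = 137733.84/95337.40 × 100 = 144.470.

144.47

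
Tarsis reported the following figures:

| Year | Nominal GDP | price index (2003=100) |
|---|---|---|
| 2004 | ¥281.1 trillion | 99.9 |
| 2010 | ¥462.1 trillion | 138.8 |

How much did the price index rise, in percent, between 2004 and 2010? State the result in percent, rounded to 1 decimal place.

38.9%

Price-level change = 138.8 / 99.9 − 1 = 0.3894.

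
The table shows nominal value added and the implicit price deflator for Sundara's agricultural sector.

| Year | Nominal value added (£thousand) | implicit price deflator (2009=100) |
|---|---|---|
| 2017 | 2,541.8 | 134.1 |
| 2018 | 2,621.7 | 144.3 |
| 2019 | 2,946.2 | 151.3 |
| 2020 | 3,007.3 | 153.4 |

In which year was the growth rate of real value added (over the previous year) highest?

2018: real = 2621.7/1.443 = 1816.84; growth vs 2017 (1895.45) = -4.15%.
2019: real = 2946.2/1.513 = 1947.26; growth vs 2018 (1816.84) = 7.18%.
2020: real = 3007.3/1.534 = 1960.43; growth vs 2019 (1947.26) = 0.68%.

2019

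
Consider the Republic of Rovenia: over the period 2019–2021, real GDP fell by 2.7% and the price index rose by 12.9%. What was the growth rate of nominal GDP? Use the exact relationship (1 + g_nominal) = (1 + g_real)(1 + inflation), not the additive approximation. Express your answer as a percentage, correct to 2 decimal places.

(1 + g_nom) = (1 + g_real)(1 + π) = 0.9730 × 1.1290 = 1.09852.

9.85%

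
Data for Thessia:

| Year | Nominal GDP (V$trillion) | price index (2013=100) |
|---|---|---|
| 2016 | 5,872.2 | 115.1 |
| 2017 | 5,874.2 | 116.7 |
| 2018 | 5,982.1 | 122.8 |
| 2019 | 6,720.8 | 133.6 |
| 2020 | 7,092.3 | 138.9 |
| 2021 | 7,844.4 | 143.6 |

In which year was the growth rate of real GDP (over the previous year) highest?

2021

2017: real = 5874.2/1.167 = 5033.59; growth vs 2016 (5101.82) = -1.34%.
2018: real = 5982.1/1.228 = 4871.42; growth vs 2017 (5033.59) = -3.22%.
2019: real = 6720.8/1.336 = 5030.54; growth vs 2018 (4871.42) = 3.27%.
2020: real = 7092.3/1.389 = 5106.05; growth vs 2019 (5030.54) = 1.50%.
2021: real = 7844.4/1.436 = 5462.67; growth vs 2020 (5106.05) = 6.98%.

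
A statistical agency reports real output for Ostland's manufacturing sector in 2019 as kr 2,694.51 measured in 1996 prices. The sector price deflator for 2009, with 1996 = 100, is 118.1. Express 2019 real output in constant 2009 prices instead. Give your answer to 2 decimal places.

Real output in 2009 prices = Real output in 1996 prices × (P_2009/P_1996) = 2694.51 × 1.181 = 3182.22.

kr 3,182.22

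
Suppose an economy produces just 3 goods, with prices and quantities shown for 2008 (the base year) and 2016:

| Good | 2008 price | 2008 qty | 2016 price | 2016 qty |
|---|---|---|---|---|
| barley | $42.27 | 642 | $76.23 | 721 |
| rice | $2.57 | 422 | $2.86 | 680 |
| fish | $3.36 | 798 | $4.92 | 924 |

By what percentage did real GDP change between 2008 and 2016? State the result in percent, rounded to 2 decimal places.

Real GDP 2008 = Nominal GDP 2008 = 42.27·642 + 2.57·422 + 3.36·798 = 30903.16.
Real GDP 2016 (at 2008 prices) = 42.27·721 + 2.57·680 + 3.36·924 = 35328.91.
Real growth = 35328.91/30903.16 − 1 = 0.1432.

14.32%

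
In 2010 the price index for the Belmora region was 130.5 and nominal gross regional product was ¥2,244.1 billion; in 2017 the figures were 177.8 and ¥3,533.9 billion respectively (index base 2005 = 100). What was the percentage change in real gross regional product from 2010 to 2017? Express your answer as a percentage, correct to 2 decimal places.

Deflate each year: 2010 → 2244.1/1.305 = 1719.62; 2017 → 3533.9/1.778 = 1987.57.
So real gross regional product changed by 1987.57/1719.62 − 1 = 0.1558, i.e. 15.58%.

15.58%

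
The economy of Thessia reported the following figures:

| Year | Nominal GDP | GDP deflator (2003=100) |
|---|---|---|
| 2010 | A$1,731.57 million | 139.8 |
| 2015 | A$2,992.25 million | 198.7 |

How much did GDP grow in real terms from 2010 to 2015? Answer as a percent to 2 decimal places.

21.58%

Deflate each year: 2010 → 1731.57/1.398 = 1238.61; 2015 → 2992.25/1.987 = 1505.91.
So real GDP changed by 1505.91/1238.61 − 1 = 0.2158, i.e. 21.58%.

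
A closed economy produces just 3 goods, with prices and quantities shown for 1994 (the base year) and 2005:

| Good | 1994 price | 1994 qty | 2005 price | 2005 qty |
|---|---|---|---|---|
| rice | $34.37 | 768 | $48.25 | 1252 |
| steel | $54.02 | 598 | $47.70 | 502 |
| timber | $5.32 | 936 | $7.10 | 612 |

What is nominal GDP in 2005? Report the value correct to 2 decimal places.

Nominal GDP 2005 = Σ (p_2005 × q_2005) = 48.25·1252 + 47.70·502 + 7.10·612 = 88699.60.

$88699.60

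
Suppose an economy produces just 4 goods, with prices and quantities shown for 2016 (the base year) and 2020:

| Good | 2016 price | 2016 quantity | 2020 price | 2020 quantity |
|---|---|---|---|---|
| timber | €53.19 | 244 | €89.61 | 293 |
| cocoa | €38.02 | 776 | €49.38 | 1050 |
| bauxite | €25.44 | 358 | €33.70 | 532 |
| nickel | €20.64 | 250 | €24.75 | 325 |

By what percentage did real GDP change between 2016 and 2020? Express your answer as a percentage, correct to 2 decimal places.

33.48%

Real GDP 2016 = Nominal GDP 2016 = 53.19·244 + 38.02·776 + 25.44·358 + 20.64·250 = 56749.40.
Real GDP 2020 (at 2016 prices) = 53.19·293 + 38.02·1050 + 25.44·532 + 20.64·325 = 75747.75.
Real growth = 75747.75/56749.40 − 1 = 0.3348.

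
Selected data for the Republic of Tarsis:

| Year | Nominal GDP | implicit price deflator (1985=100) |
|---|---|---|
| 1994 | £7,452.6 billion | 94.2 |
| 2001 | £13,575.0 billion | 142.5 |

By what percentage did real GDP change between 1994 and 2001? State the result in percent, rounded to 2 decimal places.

Real GDP 1994 = 7452.6 / 0.942 = 7911.46.
Real GDP 2001 = 13575.0 / 1.425 = 9526.32.
Real growth = 9526.32 / 7911.46 − 1 = 0.2041.

20.41%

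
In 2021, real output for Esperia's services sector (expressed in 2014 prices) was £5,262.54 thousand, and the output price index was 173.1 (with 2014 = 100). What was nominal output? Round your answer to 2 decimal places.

£9,109.46 thousand

Nominal output = Real × (output price index/100) = 5262.54 × 1.731 = 9109.46.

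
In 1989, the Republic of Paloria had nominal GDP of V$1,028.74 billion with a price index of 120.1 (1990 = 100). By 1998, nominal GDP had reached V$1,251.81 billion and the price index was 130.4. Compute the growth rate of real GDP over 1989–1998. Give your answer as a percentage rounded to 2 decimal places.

Deflate each year: 1989 → 1028.74/1.201 = 856.57; 1998 → 1251.81/1.304 = 959.98.
So real GDP changed by 959.98/856.57 − 1 = 0.1207, i.e. 12.07%.

12.07%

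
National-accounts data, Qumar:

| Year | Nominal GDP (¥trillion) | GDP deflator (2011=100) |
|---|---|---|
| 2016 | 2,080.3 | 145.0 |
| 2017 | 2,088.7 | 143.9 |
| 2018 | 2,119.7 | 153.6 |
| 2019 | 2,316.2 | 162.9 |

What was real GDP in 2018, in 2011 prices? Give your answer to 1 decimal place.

¥1,380.0 trillion

Real GDP 2018 = 2119.7 / 1.536 = 1380.01.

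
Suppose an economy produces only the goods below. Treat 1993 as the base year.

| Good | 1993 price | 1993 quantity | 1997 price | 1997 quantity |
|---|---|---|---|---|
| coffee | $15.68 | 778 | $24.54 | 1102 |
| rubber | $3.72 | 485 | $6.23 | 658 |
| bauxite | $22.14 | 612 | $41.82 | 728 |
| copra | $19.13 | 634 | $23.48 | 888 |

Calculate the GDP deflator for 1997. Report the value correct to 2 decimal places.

Nominal GDP 1997 = 24.54·1102 + 6.23·658 + 41.82·728 + 23.48·888 = 82437.62.
Real GDP 1997 (at 1993 prices) = 15.68·1102 + 3.72·658 + 22.14·728 + 19.13·888 = 52832.48.
Deflator = Nominal/Real × 100 = 82437.62/52832.48 × 100 = 156.036.

156.04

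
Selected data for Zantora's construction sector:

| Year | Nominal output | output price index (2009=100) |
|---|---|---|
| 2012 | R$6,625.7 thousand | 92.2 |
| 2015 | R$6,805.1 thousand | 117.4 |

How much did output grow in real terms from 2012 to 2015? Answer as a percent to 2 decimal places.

Deflate each year: 2012 → 6625.7/0.922 = 7186.23; 2015 → 6805.1/1.174 = 5796.51.
So real output changed by 5796.51/7186.23 − 1 = -0.1934, i.e. -19.34%.

-19.34%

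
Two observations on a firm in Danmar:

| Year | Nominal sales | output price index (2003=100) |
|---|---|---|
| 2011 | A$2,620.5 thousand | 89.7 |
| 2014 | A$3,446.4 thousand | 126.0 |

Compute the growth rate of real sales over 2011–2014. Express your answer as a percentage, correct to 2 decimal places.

Real sales 2011 = 2620.5 / 0.897 = 2921.40.
Real sales 2014 = 3446.4 / 1.260 = 2735.24.
Real growth = 2735.24 / 2921.40 − 1 = -0.0637.

-6.37%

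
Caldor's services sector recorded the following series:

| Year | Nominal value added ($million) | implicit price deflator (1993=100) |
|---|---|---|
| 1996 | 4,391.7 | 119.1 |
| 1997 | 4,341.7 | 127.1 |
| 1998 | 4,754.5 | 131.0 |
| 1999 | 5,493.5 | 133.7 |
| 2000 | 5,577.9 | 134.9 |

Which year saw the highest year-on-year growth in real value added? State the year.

1999

1997: real = 4341.7/1.271 = 3415.97; growth vs 1996 (3687.41) = -7.36%.
1998: real = 4754.5/1.310 = 3629.39; growth vs 1997 (3415.97) = 6.25%.
1999: real = 5493.5/1.337 = 4108.83; growth vs 1998 (3629.39) = 13.21%.
2000: real = 5577.9/1.349 = 4134.84; growth vs 1999 (4108.83) = 0.63%.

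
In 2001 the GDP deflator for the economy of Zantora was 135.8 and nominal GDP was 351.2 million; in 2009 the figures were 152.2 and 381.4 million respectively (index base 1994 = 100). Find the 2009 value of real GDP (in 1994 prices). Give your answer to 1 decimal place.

250.6 million

Real GDP = Nominal / (GDP deflator/100) = 381.4 / 1.522 = 250.59.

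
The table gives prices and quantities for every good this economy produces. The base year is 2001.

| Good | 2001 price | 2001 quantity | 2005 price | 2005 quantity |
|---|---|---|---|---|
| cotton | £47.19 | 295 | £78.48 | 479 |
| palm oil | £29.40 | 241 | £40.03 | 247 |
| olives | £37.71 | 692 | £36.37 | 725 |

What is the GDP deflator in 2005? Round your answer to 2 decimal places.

129.09

Nominal GDP 2005 = 78.48·479 + 40.03·247 + 36.37·725 = 73847.58.
Real GDP 2005 (at 2001 prices) = 47.19·479 + 29.40·247 + 37.71·725 = 57205.56.
Deflator = Nominal/Real × 100 = 73847.58/57205.56 × 100 = 129.092.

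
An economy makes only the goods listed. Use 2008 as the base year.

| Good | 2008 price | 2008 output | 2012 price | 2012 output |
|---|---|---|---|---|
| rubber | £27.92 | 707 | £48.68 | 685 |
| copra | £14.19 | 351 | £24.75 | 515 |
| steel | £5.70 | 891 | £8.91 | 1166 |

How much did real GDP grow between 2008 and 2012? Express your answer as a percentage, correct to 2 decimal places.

Real GDP 2008 = Nominal GDP 2008 = 27.92·707 + 14.19·351 + 5.70·891 = 29798.83.
Real GDP 2012 (at 2008 prices) = 27.92·685 + 14.19·515 + 5.70·1166 = 33079.25.
Real growth = 33079.25/29798.83 − 1 = 0.1101.

11.01%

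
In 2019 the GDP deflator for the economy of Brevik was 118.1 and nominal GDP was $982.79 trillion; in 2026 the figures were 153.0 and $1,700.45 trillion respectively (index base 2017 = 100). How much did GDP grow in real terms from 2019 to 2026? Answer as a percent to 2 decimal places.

Real GDP 2019 = 982.79 / 1.181 = 832.17.
Real GDP 2026 = 1700.45 / 1.530 = 1111.41.
Real growth = 1111.41 / 832.17 − 1 = 0.3356.

33.56%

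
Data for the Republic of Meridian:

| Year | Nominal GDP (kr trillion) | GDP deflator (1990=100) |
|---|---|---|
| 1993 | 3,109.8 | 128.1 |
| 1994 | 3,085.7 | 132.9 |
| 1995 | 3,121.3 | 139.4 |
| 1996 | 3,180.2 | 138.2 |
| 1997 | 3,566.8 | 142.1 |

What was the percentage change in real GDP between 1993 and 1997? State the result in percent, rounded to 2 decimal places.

3.40%

Real GDP 1993 = 3109.8/1.281 = 2427.63.
Real GDP 1997 = 3566.8/1.421 = 2510.06.
Change = 2510.06/2427.63 − 1 = 0.0340.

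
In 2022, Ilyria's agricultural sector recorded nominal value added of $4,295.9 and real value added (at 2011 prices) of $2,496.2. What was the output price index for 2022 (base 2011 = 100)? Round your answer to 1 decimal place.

172.1

output price index = (Nominal / Real) × 100 = 4295.9 / 2496.2 × 100 = 172.10.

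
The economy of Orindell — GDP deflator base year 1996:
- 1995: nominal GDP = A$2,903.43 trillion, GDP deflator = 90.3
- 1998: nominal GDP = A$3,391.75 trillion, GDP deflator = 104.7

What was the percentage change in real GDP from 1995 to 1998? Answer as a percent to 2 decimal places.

0.75%

Deflate each year: 1995 → 2903.43/0.903 = 3215.32; 1998 → 3391.75/1.047 = 3239.49.
So real GDP changed by 3239.49/3215.32 − 1 = 0.0075, i.e. 0.75%.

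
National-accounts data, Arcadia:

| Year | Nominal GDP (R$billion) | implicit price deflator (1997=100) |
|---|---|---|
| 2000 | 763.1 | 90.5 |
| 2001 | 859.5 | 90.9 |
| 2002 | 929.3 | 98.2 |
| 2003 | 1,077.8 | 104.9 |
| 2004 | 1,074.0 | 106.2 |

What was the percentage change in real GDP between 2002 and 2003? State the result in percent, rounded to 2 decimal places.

Real GDP 2002 = 929.3/0.982 = 946.33.
Real GDP 2003 = 1077.8/1.049 = 1027.45.
Change = 1027.45/946.33 − 1 = 0.0857.

8.57%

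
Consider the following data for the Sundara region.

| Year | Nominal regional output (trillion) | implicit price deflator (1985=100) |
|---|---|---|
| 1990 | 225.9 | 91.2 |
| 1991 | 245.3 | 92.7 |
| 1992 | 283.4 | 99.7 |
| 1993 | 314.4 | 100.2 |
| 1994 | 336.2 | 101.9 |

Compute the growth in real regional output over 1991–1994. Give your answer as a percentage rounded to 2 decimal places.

Real regional output 1991 = 245.3/0.927 = 264.62.
Real regional output 1994 = 336.2/1.019 = 329.93.
Change = 329.93/264.62 − 1 = 0.2468.

24.68%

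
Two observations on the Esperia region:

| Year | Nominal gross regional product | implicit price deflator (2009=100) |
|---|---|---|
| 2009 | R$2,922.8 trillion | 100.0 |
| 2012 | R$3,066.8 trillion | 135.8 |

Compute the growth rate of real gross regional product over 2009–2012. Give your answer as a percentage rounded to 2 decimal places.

Real gross regional product 2009 = 2922.8 / 1.000 = 2922.80.
Real gross regional product 2012 = 3066.8 / 1.358 = 2258.32.
Real growth = 2258.32 / 2922.80 − 1 = -0.2273.

-22.73%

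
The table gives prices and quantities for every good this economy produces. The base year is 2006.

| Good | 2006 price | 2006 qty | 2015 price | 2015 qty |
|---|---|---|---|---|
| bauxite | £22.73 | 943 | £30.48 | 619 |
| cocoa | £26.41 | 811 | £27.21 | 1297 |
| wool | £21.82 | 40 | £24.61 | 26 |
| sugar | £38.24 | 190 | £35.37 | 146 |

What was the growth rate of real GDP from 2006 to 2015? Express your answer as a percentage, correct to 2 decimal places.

6.83%

Real GDP 2006 = Nominal GDP 2006 = 22.73·943 + 26.41·811 + 21.82·40 + 38.24·190 = 50991.30.
Real GDP 2015 (at 2006 prices) = 22.73·619 + 26.41·1297 + 21.82·26 + 38.24·146 = 54474.00.
Real growth = 54474.00/50991.30 − 1 = 0.0683.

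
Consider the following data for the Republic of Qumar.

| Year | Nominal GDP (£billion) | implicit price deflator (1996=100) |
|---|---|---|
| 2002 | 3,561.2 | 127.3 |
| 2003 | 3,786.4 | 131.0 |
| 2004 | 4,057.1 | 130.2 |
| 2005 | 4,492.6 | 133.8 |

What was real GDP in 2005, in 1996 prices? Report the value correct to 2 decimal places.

£3,357.70 billion

Real GDP 2005 = 4492.6 / 1.338 = 3357.70.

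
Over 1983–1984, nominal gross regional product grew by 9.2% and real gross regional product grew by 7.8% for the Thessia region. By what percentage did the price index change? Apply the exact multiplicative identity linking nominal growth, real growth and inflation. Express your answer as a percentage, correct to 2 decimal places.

(1 + g_nom) = (1 + g_real)(1 + π), so π = 1.0920 / 1.0780 − 1 = 0.01299.

1.30%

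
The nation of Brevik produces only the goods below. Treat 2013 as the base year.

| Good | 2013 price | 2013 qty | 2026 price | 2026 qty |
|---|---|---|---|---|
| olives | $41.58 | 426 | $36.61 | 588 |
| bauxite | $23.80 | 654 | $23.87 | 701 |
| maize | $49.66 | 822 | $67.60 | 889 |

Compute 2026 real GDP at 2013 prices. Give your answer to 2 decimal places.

$85280.58

Real GDP 2026 = Σ (p_2013 × q_2026) = 41.58·588 + 23.80·701 + 49.66·889 = 85280.58.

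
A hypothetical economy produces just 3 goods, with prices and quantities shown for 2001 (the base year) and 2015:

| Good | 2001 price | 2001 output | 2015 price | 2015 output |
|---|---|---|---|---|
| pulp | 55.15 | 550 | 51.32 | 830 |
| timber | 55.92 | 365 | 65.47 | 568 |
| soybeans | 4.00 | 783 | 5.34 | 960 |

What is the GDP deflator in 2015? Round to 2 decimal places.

Nominal GDP 2015 = 51.32·830 + 65.47·568 + 5.34·960 = 84908.96.
Real GDP 2015 (at 2001 prices) = 55.15·830 + 55.92·568 + 4.00·960 = 81377.06.
Deflator = Nominal/Real × 100 = 84908.96/81377.06 × 100 = 104.340.

104.34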